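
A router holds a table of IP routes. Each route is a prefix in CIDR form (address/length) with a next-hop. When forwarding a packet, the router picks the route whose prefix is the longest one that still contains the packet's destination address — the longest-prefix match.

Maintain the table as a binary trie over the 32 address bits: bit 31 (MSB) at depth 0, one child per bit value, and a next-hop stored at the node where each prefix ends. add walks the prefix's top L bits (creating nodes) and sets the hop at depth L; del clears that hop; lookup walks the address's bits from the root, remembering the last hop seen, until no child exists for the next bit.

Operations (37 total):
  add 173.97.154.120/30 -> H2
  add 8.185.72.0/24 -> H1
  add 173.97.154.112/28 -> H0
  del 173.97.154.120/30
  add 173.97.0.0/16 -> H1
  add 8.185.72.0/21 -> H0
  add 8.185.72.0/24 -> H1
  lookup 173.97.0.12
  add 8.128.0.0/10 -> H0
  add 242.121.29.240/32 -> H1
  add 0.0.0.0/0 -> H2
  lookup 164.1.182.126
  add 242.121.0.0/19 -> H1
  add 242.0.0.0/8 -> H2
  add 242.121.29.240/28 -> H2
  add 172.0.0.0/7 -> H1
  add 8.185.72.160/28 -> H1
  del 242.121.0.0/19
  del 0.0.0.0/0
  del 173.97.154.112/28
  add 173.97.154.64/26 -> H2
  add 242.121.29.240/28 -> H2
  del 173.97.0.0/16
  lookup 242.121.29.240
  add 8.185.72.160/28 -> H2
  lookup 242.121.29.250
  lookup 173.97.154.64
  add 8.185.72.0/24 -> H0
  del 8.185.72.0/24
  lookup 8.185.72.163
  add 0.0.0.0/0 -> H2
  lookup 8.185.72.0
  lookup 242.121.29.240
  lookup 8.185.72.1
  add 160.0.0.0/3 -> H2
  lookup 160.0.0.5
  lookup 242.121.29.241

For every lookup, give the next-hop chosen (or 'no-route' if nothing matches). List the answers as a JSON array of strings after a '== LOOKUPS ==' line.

Apply in order:
  add 173.97.154.120/30 -> H2 at depth 30
  add 8.185.72.0/24 -> H1 at depth 24
  add 173.97.154.112/28 -> H0 at depth 28
  - 173.97.154.120/30 clear@30
  add 173.97.0.0/16 -> H1 at depth 16
  add 8.185.72.0/21 -> H0 at depth 21
  add 8.185.72.0/24 -> H1 at depth 24
  Q 173.97.0.12: descend 1010110101100001 ; hops seen [H1] ; pick H1
  add 8.128.0.0/10 -> H0 at depth 10
  add 242.121.29.240/32 -> H1 at depth 32
  add 0.0.0.0/0 -> H2 at depth 0
  Q 164.1.182.126: descend 1010 ; hops seen [H2] ; pick H2
  add 242.121.0.0/19 -> H1 at depth 19
  add 242.0.0.0/8 -> H2 at depth 8
  add 242.121.29.240/28 -> H2 at depth 28
  add 172.0.0.0/7 -> H1 at depth 7
  add 8.185.72.160/28 -> H1 at depth 28
  - 242.121.0.0/19 clear@19
  - 0.0.0.0/0 clear@0
  - 173.97.154.112/28 clear@28
  add 173.97.154.64/26 -> H2 at depth 26
  add 242.121.29.240/28 -> H2 at depth 28
  - 173.97.0.0/16 clear@16
  Q 242.121.29.240: descend 11110010011110010001110111110000 ; hops seen [H2,H2,H1] ; pick H1
  add 8.185.72.160/28 -> H2 at depth 28
  Q 242.121.29.250: descend 1111001001111001000111011111 ; hops seen [H2,H2] ; pick H2
  Q 173.97.154.64: descend 10101101011000011001101001 ; hops seen [H1,H2] ; pick H2
  add 8.185.72.0/24 -> H0 at depth 24
  - 8.185.72.0/24 clear@24
  Q 8.185.72.163: descend 0000100010111001010010001010 ; hops seen [H0,H0,H2] ; pick H2
  add 0.0.0.0/0 -> H2 at depth 0
  Q 8.185.72.0: descend 000010001011100101001000 ; hops seen [H2,H0,H0] ; pick H0
  Q 242.121.29.240: descend 11110010011110010001110111110000 ; hops seen [H2,H2,H2,H1] ; pick H1
  Q 8.185.72.1: descend 000010001011100101001000 ; hops seen [H2,H0,H0] ; pick H0
  add 160.0.0.0/3 -> H2 at depth 3
  Q 160.0.0.5: descend 1010 ; hops seen [H2,H2] ; pick H2
  Q 242.121.29.241: descend 1111001001111001000111011111000 ; hops seen [H2,H2,H2] ; pick H2

== LOOKUPS ==
["H1","H2","H1","H2","H2","H2","H0","H1","H0","H2","H2"]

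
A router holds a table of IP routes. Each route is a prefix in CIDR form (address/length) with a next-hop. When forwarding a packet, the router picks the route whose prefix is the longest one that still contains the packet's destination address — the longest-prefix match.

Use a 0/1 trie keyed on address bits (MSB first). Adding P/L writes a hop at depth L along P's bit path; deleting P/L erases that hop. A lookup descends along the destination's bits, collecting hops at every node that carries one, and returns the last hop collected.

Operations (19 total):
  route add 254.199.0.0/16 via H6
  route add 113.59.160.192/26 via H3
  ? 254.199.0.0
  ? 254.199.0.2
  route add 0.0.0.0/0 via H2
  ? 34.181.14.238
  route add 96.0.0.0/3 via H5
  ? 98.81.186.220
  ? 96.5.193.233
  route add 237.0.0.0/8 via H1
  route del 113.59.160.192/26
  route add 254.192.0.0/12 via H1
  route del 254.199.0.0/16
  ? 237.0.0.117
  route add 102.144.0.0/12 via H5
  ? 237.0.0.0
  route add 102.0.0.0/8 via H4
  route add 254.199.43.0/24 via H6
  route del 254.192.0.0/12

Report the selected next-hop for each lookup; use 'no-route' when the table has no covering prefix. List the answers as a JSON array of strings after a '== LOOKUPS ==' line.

Trace:
  + 254.199.0.0/16 (H6) depth=16
  + 113.59.160.192/26 (H3) depth=26
  lookup 254.199.0.0: bits 1111111011000111 walk d0:-→d1:-→d2:-→d3:-→d4:-→d5:-→d6:-→d7:-→d8:-→d9:-→d10:-→d11:-→d12:-→d13:-→d14:-→d15:-→d16:H6 -> H6
  lookup 254.199.0.2: bits 1111111011000111 walk d0:-→d1:-→d2:-→d3:-→d4:-→d5:-→d6:-→d7:-→d8:-→d9:-→d10:-→d11:-→d12:-→d13:-→d14:-→d15:-→d16:H6 -> H6
  + 0.0.0.0/0 (H2) depth=0
  lookup 34.181.14.238: bits 0 walk d0:H2→d1:- -> H2
  + 96.0.0.0/3 (H5) depth=3
  lookup 98.81.186.220: bits 011 walk d0:H2→d1:-→d2:-→d3:H5 -> H5
  lookup 96.5.193.233: bits 011 walk d0:H2→d1:-→d2:-→d3:H5 -> H5
  + 237.0.0.0/8 (H1) depth=8
  - 113.59.160.192/26 clear@26
  + 254.192.0.0/12 (H1) depth=12
  - 254.199.0.0/16 clear@16
  lookup 237.0.0.117: bits 11101101 walk d0:H2→d1:-→d2:-→d3:-→d4:-→d5:-→d6:-→d7:-→d8:H1 -> H1
  + 102.144.0.0/12 (H5) depth=12
  lookup 237.0.0.0: bits 11101101 walk d0:H2→d1:-→d2:-→d3:-→d4:-→d5:-→d6:-→d7:-→d8:H1 -> H1
  + 102.0.0.0/8 (H4) depth=8
  + 254.199.43.0/24 (H6) depth=24
  - 254.192.0.0/12 clear@12

== LOOKUPS ==
["H6","H6","H2","H5","H5","H1","H1"]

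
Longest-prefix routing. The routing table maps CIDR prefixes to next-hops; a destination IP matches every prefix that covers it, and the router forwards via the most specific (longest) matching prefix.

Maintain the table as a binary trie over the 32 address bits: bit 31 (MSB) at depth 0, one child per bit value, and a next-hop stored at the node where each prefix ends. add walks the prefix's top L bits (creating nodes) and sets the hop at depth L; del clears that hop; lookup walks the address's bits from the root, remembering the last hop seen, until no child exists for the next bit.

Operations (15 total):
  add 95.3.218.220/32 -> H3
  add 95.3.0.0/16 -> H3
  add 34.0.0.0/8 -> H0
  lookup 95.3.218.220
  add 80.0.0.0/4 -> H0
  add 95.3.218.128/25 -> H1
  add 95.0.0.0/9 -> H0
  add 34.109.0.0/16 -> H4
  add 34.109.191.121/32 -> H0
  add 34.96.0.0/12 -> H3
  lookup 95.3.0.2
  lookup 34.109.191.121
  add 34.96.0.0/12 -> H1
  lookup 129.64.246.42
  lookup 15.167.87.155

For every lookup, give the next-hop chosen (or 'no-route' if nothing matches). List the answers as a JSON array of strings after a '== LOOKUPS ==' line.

Trace:
  + 95.3.218.220/32 (H3) depth=32
  + 95.3.0.0/16 (H3) depth=16
  + 34.0.0.0/8 (H0) depth=8
  lookup 95.3.218.220: bits 01011111000000111101101011011100 walk d0:-→d1:-→d2:-→d3:-→d4:-→d5:-→d6:-→d7:-→d8:-→d9:-→d10:-→d11:-→d12:-→d13:-→d14:-→d15:-→d16:H3→d17:-→d18:-→d19:-→d20:-→d21:-→d22:-→d23:-→d24:-→d25:-→d26:-→d27:-→d28:-→d29:-→d30:-→d31:-→d32:H3 -> H3
  + 80.0.0.0/4 (H0) depth=4
  + 95.3.218.128/25 (H1) depth=25
  + 95.0.0.0/9 (H0) depth=9
  + 34.109.0.0/16 (H4) depth=16
  + 34.109.191.121/32 (H0) depth=32
  + 34.96.0.0/12 (H3) depth=12
  lookup 95.3.0.2: bits 0101111100000011 walk d0:-→d1:-→d2:-→d3:-→d4:H0→d5:-→d6:-→d7:-→d8:-→d9:H0→d10:-→d11:-→d12:-→d13:-→d14:-→d15:-→d16:H3 -> H3
  lookup 34.109.191.121: bits 00100010011011011011111101111001 walk d0:-→d1:-→d2:-→d3:-→d4:-→d5:-→d6:-→d7:-→d8:H0→d9:-→d10:-→d11:-→d12:H3→d13:-→d14:-→d15:-→d16:H4→d17:-→d18:-→d19:-→d20:-→d21:-→d22:-→d23:-→d24:-→d25:-→d26:-→d27:-→d28:-→d29:-→d30:-→d31:-→d32:H0 -> H0
  + 34.96.0.0/12 (H1) depth=12
  lookup 129.64.246.42: bits ε walk d0:- -> no-route
  lookup 15.167.87.155: bits 00 walk d0:-→d1:-→d2:- -> no-route

== LOOKUPS ==
["H3","H3","H0","no-route","no-route"]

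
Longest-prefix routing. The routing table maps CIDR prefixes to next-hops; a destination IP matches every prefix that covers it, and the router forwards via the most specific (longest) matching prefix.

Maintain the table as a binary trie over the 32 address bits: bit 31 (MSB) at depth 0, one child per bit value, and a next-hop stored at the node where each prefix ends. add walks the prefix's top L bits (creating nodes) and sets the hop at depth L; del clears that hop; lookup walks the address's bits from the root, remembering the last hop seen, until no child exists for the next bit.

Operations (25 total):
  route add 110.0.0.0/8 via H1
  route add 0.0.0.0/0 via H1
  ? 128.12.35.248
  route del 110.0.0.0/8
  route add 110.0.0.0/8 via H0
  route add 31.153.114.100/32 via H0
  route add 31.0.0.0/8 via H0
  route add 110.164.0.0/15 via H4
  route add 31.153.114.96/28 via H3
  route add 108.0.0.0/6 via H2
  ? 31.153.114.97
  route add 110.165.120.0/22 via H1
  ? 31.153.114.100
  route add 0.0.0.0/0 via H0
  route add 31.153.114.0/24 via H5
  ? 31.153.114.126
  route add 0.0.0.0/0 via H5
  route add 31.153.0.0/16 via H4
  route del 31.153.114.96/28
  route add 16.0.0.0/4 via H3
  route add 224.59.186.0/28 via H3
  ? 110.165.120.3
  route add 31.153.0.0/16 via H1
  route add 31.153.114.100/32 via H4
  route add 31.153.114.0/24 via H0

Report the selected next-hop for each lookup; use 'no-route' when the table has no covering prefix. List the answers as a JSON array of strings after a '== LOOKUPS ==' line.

Process each operation:
  + 110.0.0.0/8 (H1) depth=8
  + 0.0.0.0/0 (H1) depth=0
  Q 128.12.35.248: descend ε ; hops seen [H1] ; pick H1
  - 110.0.0.0/8 clear@8
  + 110.0.0.0/8 (H0) depth=8
  + 31.153.114.100/32 (H0) depth=32
  + 31.0.0.0/8 (H0) depth=8
  + 110.164.0.0/15 (H4) depth=15
  + 31.153.114.96/28 (H3) depth=28
  + 108.0.0.0/6 (H2) depth=6
  Q 31.153.114.97: descend 00011111100110010111001001100 ; hops seen [H1,H0,H3] ; pick H3
  + 110.165.120.0/22 (H1) depth=22
  Q 31.153.114.100: descend 00011111100110010111001001100100 ; hops seen [H1,H0,H3,H0] ; pick H0
  + 0.0.0.0/0 (H0) depth=0
  + 31.153.114.0/24 (H5) depth=24
  Q 31.153.114.126: descend 000111111001100101110010011 ; hops seen [H0,H0,H5] ; pick H5
  + 0.0.0.0/0 (H5) depth=0
  + 31.153.0.0/16 (H4) depth=16
  - 31.153.114.96/28 clear@28
  + 16.0.0.0/4 (H3) depth=4
  + 224.59.186.0/28 (H3) depth=28
  Q 110.165.120.3: descend 0110111010100101011110 ; hops seen [H5,H2,H0,H4,H1] ; pick H1
  + 31.153.0.0/16 (H1) depth=16
  + 31.153.114.100/32 (H4) depth=32
  + 31.153.114.0/24 (H0) depth=24

== LOOKUPS ==
["H1","H3","H0","H5","H1"]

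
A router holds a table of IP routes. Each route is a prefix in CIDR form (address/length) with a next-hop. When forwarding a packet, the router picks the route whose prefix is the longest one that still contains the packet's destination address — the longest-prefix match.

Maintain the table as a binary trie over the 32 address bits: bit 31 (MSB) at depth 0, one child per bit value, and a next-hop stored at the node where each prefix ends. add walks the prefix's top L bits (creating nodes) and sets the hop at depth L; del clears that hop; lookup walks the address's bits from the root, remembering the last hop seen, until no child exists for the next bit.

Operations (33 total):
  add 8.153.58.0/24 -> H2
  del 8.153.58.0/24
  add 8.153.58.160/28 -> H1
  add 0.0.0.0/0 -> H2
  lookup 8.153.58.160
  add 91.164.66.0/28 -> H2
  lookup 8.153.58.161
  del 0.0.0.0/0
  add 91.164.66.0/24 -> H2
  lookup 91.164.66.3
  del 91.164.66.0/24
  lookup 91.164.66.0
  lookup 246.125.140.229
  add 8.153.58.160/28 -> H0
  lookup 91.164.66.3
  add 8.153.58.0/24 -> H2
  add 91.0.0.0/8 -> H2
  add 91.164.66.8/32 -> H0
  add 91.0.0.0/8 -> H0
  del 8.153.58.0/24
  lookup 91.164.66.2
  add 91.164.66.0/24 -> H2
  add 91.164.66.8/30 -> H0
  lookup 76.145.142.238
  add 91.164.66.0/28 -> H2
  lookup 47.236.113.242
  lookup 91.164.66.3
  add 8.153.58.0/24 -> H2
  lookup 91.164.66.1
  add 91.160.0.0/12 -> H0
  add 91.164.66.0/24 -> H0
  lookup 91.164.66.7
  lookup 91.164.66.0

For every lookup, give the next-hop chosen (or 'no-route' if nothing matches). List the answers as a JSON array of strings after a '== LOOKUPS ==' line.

Trace:
  add 8.153.58.0/24 -> H2 at depth 24
  del 8.153.58.0/24 (clear depth 24)
  add 8.153.58.160/28 -> H1 at depth 28
  add 0.0.0.0/0 -> H2 at depth 0
  lookup 8.153.58.160: bits 0000100010011001001110101010 walk d0:H2→d1:-→d2:-→d3:-→d4:-→d5:-→d6:-→d7:-→d8:-→d9:-→d10:-→d11:-→d12:-→d13:-→d14:-→d15:-→d16:-→d17:-→d18:-→d19:-→d20:-→d21:-→d22:-→d23:-→d24:-→d25:-→d26:-→d27:-→d28:H1 -> H1
  add 91.164.66.0/28 -> H2 at depth 28
  lookup 8.153.58.161: bits 0000100010011001001110101010 walk d0:H2→d1:-→d2:-→d3:-→d4:-→d5:-→d6:-→d7:-→d8:-→d9:-→d10:-→d11:-→d12:-→d13:-→d14:-→d15:-→d16:-→d17:-→d18:-→d19:-→d20:-→d21:-→d22:-→d23:-→d24:-→d25:-→d26:-→d27:-→d28:H1 -> H1
  del 0.0.0.0/0 (clear depth 0)
  add 91.164.66.0/24 -> H2 at depth 24
  lookup 91.164.66.3: bits 0101101110100100010000100000 walk d0:-→d1:-→d2:-→d3:-→d4:-→d5:-→d6:-→d7:-→d8:-→d9:-→d10:-→d11:-→d12:-→d13:-→d14:-→d15:-→d16:-→d17:-→d18:-→d19:-→d20:-→d21:-→d22:-→d23:-→d24:H2→d25:-→d26:-→d27:-→d28:H2 -> H2
  del 91.164.66.0/24 (clear depth 24)
  lookup 91.164.66.0: bits 0101101110100100010000100000 walk d0:-→d1:-→d2:-→d3:-→d4:-→d5:-→d6:-→d7:-→d8:-→d9:-→d10:-→d11:-→d12:-→d13:-→d14:-→d15:-→d16:-→d17:-→d18:-→d19:-→d20:-→d21:-→d22:-→d23:-→d24:-→d25:-→d26:-→d27:-→d28:H2 -> H2
  lookup 246.125.140.229: bits ε walk d0:- -> no-route
  add 8.153.58.160/28 -> H0 at depth 28
  lookup 91.164.66.3: bits 0101101110100100010000100000 walk d0:-→d1:-→d2:-→d3:-→d4:-→d5:-→d6:-→d7:-→d8:-→d9:-→d10:-→d11:-→d12:-→d13:-→d14:-→d15:-→d16:-→d17:-→d18:-→d19:-→d20:-→d21:-→d22:-→d23:-→d24:-→d25:-→d26:-→d27:-→d28:H2 -> H2
  add 8.153.58.0/24 -> H2 at depth 24
  add 91.0.0.0/8 -> H2 at depth 8
  add 91.164.66.8/32 -> H0 at depth 32
  add 91.0.0.0/8 -> H0 at depth 8
  del 8.153.58.0/24 (clear depth 24)
  lookup 91.164.66.2: bits 0101101110100100010000100000 walk d0:-→d1:-→d2:-→d3:-→d4:-→d5:-→d6:-→d7:-→d8:H0→d9:-→d10:-→d11:-→d12:-→d13:-→d14:-→d15:-→d16:-→d17:-→d18:-→d19:-→d20:-→d21:-→d22:-→d23:-→d24:-→d25:-→d26:-→d27:-→d28:H2 -> H2
  add 91.164.66.0/24 -> H2 at depth 24
  add 91.164.66.8/30 -> H0 at depth 30
  lookup 76.145.142.238: bits 010 walk d0:-→d1:-→d2:-→d3:- -> no-route
  add 91.164.66.0/28 -> H2 at depth 28
  lookup 47.236.113.242: bits 00 walk d0:-→d1:-→d2:- -> no-route
  lookup 91.164.66.3: bits 0101101110100100010000100000 walk d0:-→d1:-→d2:-→d3:-→d4:-→d5:-→d6:-→d7:-→d8:H0→d9:-→d10:-→d11:-→d12:-→d13:-→d14:-→d15:-→d16:-→d17:-→d18:-→d19:-→d20:-→d21:-→d22:-→d23:-→d24:H2→d25:-→d26:-→d27:-→d28:H2 -> H2
  add 8.153.58.0/24 -> H2 at depth 24
  lookup 91.164.66.1: bits 0101101110100100010000100000 walk d0:-→d1:-→d2:-→d3:-→d4:-→d5:-→d6:-→d7:-→d8:H0→d9:-→d10:-→d11:-→d12:-→d13:-→d14:-→d15:-→d16:-→d17:-→d18:-→d19:-→d20:-→d21:-→d22:-→d23:-→d24:H2→d25:-→d26:-→d27:-→d28:H2 -> H2
  add 91.160.0.0/12 -> H0 at depth 12
  add 91.164.66.0/24 -> H0 at depth 24
  lookup 91.164.66.7: bits 0101101110100100010000100000 walk d0:-→d1:-→d2:-→d3:-→d4:-→d5:-→d6:-→d7:-→d8:H0→d9:-→d10:-→d11:-→d12:H0→d13:-→d14:-→d15:-→d16:-→d17:-→d18:-→d19:-→d20:-→d21:-→d22:-→d23:-→d24:H0→d25:-→d26:-→d27:-→d28:H2 -> H2
  lookup 91.164.66.0: bits 0101101110100100010000100000 walk d0:-→d1:-→d2:-→d3:-→d4:-→d5:-→d6:-→d7:-→d8:H0→d9:-→d10:-→d11:-→d12:H0→d13:-→d14:-→d15:-→d16:-→d17:-→d18:-→d19:-→d20:-→d21:-→d22:-→d23:-→d24:H0→d25:-→d26:-→d27:-→d28:H2 -> H2

== LOOKUPS ==
["H1","H1","H2","H2","no-route","H2","H2","no-route","no-route","H2","H2","H2","H2"]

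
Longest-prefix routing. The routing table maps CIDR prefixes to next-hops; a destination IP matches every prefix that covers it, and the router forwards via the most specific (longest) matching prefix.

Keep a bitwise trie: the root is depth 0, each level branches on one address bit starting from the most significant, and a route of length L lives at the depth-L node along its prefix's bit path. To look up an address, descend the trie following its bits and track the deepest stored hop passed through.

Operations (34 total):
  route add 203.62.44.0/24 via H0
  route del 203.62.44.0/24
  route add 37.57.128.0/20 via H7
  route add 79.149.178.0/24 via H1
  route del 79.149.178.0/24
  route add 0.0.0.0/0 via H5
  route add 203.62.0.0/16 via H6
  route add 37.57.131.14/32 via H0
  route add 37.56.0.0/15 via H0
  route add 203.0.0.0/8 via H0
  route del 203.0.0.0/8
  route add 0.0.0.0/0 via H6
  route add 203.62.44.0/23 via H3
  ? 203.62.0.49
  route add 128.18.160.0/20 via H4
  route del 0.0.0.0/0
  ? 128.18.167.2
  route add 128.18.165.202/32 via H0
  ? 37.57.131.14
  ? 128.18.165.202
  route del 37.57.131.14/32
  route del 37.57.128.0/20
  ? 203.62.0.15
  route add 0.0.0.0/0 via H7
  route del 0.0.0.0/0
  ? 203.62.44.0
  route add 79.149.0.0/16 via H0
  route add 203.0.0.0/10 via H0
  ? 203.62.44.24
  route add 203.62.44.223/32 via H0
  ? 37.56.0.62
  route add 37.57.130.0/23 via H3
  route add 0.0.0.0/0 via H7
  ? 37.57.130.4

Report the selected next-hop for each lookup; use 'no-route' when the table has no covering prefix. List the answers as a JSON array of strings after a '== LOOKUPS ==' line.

Trace:
  + 203.62.44.0/24 (H0) depth=24
  del 203.62.44.0/24 (clear depth 24)
  + 37.57.128.0/20 (H7) depth=20
  + 79.149.178.0/24 (H1) depth=24
  del 79.149.178.0/24 (clear depth 24)
  + 0.0.0.0/0 (H5) depth=0
  + 203.62.0.0/16 (H6) depth=16
  + 37.57.131.14/32 (H0) depth=32
  + 37.56.0.0/15 (H0) depth=15
  + 203.0.0.0/8 (H0) depth=8
  del 203.0.0.0/8 (clear depth 8)
  + 0.0.0.0/0 (H6) depth=0
  + 203.62.44.0/23 (H3) depth=23
  Q 203.62.0.49: descend 110010110011111000 ; hops seen [H6,H6] ; pick H6
  + 128.18.160.0/20 (H4) depth=20
  del 0.0.0.0/0 (clear depth 0)
  Q 128.18.167.2: descend 10000000000100101010 ; hops seen [H4] ; pick H4
  + 128.18.165.202/32 (H0) depth=32
  Q 37.57.131.14: descend 00100101001110011000001100001110 ; hops seen [H0,H7,H0] ; pick H0
  Q 128.18.165.202: descend 10000000000100101010010111001010 ; hops seen [H4,H0] ; pick H0
  del 37.57.131.14/32 (clear depth 32)
  del 37.57.128.0/20 (clear depth 20)
  Q 203.62.0.15: descend 110010110011111000 ; hops seen [H6] ; pick H6
  + 0.0.0.0/0 (H7) depth=0
  del 0.0.0.0/0 (clear depth 0)
  Q 203.62.44.0: descend 110010110011111000101100 ; hops seen [H6,H3] ; pick H3
  + 79.149.0.0/16 (H0) depth=16
  + 203.0.0.0/10 (H0) depth=10
  Q 203.62.44.24: descend 110010110011111000101100 ; hops seen [H0,H6,H3] ; pick H3
  + 203.62.44.223/32 (H0) depth=32
  Q 37.56.0.62: descend 001001010011100 ; hops seen [H0] ; pick H0
  + 37.57.130.0/23 (H3) depth=23
  + 0.0.0.0/0 (H7) depth=0
  Q 37.57.130.4: descend 00100101001110011000001 ; hops seen [H7,H0,H3] ; pick H3

== LOOKUPS ==
["H6","H4","H0","H0","H6","H3","H3","H0","H3"]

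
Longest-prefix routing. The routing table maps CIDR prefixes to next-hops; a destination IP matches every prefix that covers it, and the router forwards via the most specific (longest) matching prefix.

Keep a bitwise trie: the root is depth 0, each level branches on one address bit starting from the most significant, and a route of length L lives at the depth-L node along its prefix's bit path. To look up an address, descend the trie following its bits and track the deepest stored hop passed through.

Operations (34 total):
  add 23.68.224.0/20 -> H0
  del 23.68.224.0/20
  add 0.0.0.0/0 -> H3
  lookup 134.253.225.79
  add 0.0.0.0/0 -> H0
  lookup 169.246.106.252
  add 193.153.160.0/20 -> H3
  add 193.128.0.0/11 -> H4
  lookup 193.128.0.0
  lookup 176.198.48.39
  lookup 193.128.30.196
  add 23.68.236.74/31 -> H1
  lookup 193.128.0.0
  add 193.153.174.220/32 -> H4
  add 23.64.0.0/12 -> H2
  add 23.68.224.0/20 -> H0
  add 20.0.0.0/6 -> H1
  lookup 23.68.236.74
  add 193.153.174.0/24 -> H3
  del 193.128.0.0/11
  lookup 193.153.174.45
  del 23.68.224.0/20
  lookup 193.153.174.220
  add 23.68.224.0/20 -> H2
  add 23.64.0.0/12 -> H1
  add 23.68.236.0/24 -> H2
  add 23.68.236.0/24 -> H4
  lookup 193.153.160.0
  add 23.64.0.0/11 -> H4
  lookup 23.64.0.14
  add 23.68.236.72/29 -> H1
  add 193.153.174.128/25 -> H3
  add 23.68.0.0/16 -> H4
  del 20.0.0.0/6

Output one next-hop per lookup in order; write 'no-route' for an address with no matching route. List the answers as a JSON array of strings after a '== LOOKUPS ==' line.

Apply in order:
  add 23.68.224.0/20 -> H0 at depth 20
  - 23.68.224.0/20 clear@20
  add 0.0.0.0/0 -> H3 at depth 0
  lookup 134.253.225.79: bits ε walk d0:H3 -> H3
  add 0.0.0.0/0 -> H0 at depth 0
  lookup 169.246.106.252: bits ε walk d0:H0 -> H0
  add 193.153.160.0/20 -> H3 at depth 20
  add 193.128.0.0/11 -> H4 at depth 11
  lookup 193.128.0.0: bits 11000001100 walk d0:H0→d1:-→d2:-→d3:-→d4:-→d5:-→d6:-→d7:-→d8:-→d9:-→d10:-→d11:H4 -> H4
  lookup 176.198.48.39: bits 1 walk d0:H0→d1:- -> H0
  lookup 193.128.30.196: bits 11000001100 walk d0:H0→d1:-→d2:-→d3:-→d4:-→d5:-→d6:-→d7:-→d8:-→d9:-→d10:-→d11:H4 -> H4
  add 23.68.236.74/31 -> H1 at depth 31
  lookup 193.128.0.0: bits 11000001100 walk d0:H0→d1:-→d2:-→d3:-→d4:-→d5:-→d6:-→d7:-→d8:-→d9:-→d10:-→d11:H4 -> H4
  add 193.153.174.220/32 -> H4 at depth 32
  add 23.64.0.0/12 -> H2 at depth 12
  add 23.68.224.0/20 -> H0 at depth 20
  add 20.0.0.0/6 -> H1 at depth 6
  lookup 23.68.236.74: bits 0001011101000100111011000100101 walk d0:H0→d1:-→d2:-→d3:-→d4:-→d5:-→d6:H1→d7:-→d8:-→d9:-→d10:-→d11:-→d12:H2→d13:-→d14:-→d15:-→d16:-→d17:-→d18:-→d19:-→d20:H0→d21:-→d22:-→d23:-→d24:-→d25:-→d26:-→d27:-→d28:-→d29:-→d30:-→d31:H1 -> H1
  add 193.153.174.0/24 -> H3 at depth 24
  - 193.128.0.0/11 clear@11
  lookup 193.153.174.45: bits 110000011001100110101110 walk d0:H0→d1:-→d2:-→d3:-→d4:-→d5:-→d6:-→d7:-→d8:-→d9:-→d10:-→d11:-→d12:-→d13:-→d14:-→d15:-→d16:-→d17:-→d18:-→d19:-→d20:H3→d21:-→d22:-→d23:-→d24:H3 -> H3
  - 23.68.224.0/20 clear@20
  lookup 193.153.174.220: bits 11000001100110011010111011011100 walk d0:H0→d1:-→d2:-→d3:-→d4:-→d5:-→d6:-→d7:-→d8:-→d9:-→d10:-→d11:-→d12:-→d13:-→d14:-→d15:-→d16:-→d17:-→d18:-→d19:-→d20:H3→d21:-→d22:-→d23:-→d24:H3→d25:-→d26:-→d27:-→d28:-→d29:-→d30:-→d31:-→d32:H4 -> H4
  add 23.68.224.0/20 -> H2 at depth 20
  add 23.64.0.0/12 -> H1 at depth 12
  add 23.68.236.0/24 -> H2 at depth 24
  add 23.68.236.0/24 -> H4 at depth 24
  lookup 193.153.160.0: bits 11000001100110011010 walk d0:H0→d1:-→d2:-→d3:-→d4:-→d5:-→d6:-→d7:-→d8:-→d9:-→d10:-→d11:-→d12:-→d13:-→d14:-→d15:-→d16:-→d17:-→d18:-→d19:-→d20:H3 -> H3
  add 23.64.0.0/11 -> H4 at depth 11
  lookup 23.64.0.14: bits 0001011101000 walk d0:H0→d1:-→d2:-→d3:-→d4:-→d5:-→d6:H1→d7:-→d8:-→d9:-→d10:-→d11:H4→d12:H1→d13:- -> H1
  add 23.68.236.72/29 -> H1 at depth 29
  add 193.153.174.128/25 -> H3 at depth 25
  add 23.68.0.0/16 -> H4 at depth 16
  - 20.0.0.0/6 clear@6

== LOOKUPS ==
["H3","H0","H4","H0","H4","H4","H1","H3","H4","H3","H1"]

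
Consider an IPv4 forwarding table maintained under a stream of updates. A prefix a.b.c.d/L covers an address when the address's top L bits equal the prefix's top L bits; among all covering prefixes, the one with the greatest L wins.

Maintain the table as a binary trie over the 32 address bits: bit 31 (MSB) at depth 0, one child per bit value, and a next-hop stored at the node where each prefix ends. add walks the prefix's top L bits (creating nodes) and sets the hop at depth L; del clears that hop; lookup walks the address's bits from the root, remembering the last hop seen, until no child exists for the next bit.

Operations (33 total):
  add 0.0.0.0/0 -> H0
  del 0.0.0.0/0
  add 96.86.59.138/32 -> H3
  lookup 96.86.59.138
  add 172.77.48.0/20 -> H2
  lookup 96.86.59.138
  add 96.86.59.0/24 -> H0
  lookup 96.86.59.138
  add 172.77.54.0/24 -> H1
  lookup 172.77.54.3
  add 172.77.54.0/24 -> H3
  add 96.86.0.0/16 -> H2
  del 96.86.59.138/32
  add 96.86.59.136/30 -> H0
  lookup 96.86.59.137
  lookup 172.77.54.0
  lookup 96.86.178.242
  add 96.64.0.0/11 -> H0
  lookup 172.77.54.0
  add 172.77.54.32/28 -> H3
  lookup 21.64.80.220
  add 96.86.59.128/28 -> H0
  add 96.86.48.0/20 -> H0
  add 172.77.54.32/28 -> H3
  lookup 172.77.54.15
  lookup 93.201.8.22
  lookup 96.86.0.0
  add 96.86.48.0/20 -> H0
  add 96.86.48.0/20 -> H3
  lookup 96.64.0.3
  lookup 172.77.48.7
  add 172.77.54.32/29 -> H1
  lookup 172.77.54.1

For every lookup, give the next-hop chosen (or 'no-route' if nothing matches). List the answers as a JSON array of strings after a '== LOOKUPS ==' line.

Process each operation:
  + 0.0.0.0/0 (H0) depth=0
  - 0.0.0.0/0 clear@0
  + 96.86.59.138/32 (H3) depth=32
  lookup 96.86.59.138: bits 01100000010101100011101110001010 walk d0:-→d1:-→d2:-→d3:-→d4:-→d5:-→d6:-→d7:-→d8:-→d9:-→d10:-→d11:-→d12:-→d13:-→d14:-→d15:-→d16:-→d17:-→d18:-→d19:-→d20:-→d21:-→d22:-→d23:-→d24:-→d25:-→d26:-→d27:-→d28:-→d29:-→d30:-→d31:-→d32:H3 -> H3
  + 172.77.48.0/20 (H2) depth=20
  lookup 96.86.59.138: bits 01100000010101100011101110001010 walk d0:-→d1:-→d2:-→d3:-→d4:-→d5:-→d6:-→d7:-→d8:-→d9:-→d10:-→d11:-→d12:-→d13:-→d14:-→d15:-→d16:-→d17:-→d18:-→d19:-→d20:-→d21:-→d22:-→d23:-→d24:-→d25:-→d26:-→d27:-→d28:-→d29:-→d30:-→d31:-→d32:H3 -> H3
  + 96.86.59.0/24 (H0) depth=24
  lookup 96.86.59.138: bits 01100000010101100011101110001010 walk d0:-→d1:-→d2:-→d3:-→d4:-→d5:-→d6:-→d7:-→d8:-→d9:-→d10:-→d11:-→d12:-→d13:-→d14:-→d15:-→d16:-→d17:-→d18:-→d19:-→d20:-→d21:-→d22:-→d23:-→d24:H0→d25:-→d26:-→d27:-→d28:-→d29:-→d30:-→d31:-→d32:H3 -> H3
  + 172.77.54.0/24 (H1) depth=24
  lookup 172.77.54.3: bits 101011000100110100110110 walk d0:-→d1:-→d2:-→d3:-→d4:-→d5:-→d6:-→d7:-→d8:-→d9:-→d10:-→d11:-→d12:-→d13:-→d14:-→d15:-→d16:-→d17:-→d18:-→d19:-→d20:H2→d21:-→d22:-→d23:-→d24:H1 -> H1
  + 172.77.54.0/24 (H3) depth=24
  + 96.86.0.0/16 (H2) depth=16
  - 96.86.59.138/32 clear@32
  + 96.86.59.136/30 (H0) depth=30
  lookup 96.86.59.137: bits 011000000101011000111011100010 walk d0:-→d1:-→d2:-→d3:-→d4:-→d5:-→d6:-→d7:-→d8:-→d9:-→d10:-→d11:-→d12:-→d13:-→d14:-→d15:-→d16:H2→d17:-→d18:-→d19:-→d20:-→d21:-→d22:-→d23:-→d24:H0→d25:-→d26:-→d27:-→d28:-→d29:-→d30:H0 -> H0
  lookup 172.77.54.0: bits 101011000100110100110110 walk d0:-→d1:-→d2:-→d3:-→d4:-→d5:-→d6:-→d7:-→d8:-→d9:-→d10:-→d11:-→d12:-→d13:-→d14:-→d15:-→d16:-→d17:-→d18:-→d19:-→d20:H2→d21:-→d22:-→d23:-→d24:H3 -> H3
  lookup 96.86.178.242: bits 0110000001010110 walk d0:-→d1:-→d2:-→d3:-→d4:-→d5:-→d6:-→d7:-→d8:-→d9:-→d10:-→d11:-→d12:-→d13:-→d14:-→d15:-→d16:H2 -> H2
  + 96.64.0.0/11 (H0) depth=11
  lookup 172.77.54.0: bits 101011000100110100110110 walk d0:-→d1:-→d2:-→d3:-→d4:-→d5:-→d6:-→d7:-→d8:-→d9:-→d10:-→d11:-→d12:-→d13:-→d14:-→d15:-→d16:-→d17:-→d18:-→d19:-→d20:H2→d21:-→d22:-→d23:-→d24:H3 -> H3
  + 172.77.54.32/28 (H3) depth=28
  lookup 21.64.80.220: bits 0 walk d0:-→d1:- -> no-route
  + 96.86.59.128/28 (H0) depth=28
  + 96.86.48.0/20 (H0) depth=20
  + 172.77.54.32/28 (H3) depth=28
  lookup 172.77.54.15: bits 10101100010011010011011000 walk d0:-→d1:-→d2:-→d3:-→d4:-→d5:-→d6:-→d7:-→d8:-→d9:-→d10:-→d11:-→d12:-→d13:-→d14:-→d15:-→d16:-→d17:-→d18:-→d19:-→d20:H2→d21:-→d22:-→d23:-→d24:H3→d25:-→d26:- -> H3
  lookup 93.201.8.22: bits 01 walk d0:-→d1:-→d2:- -> no-route
  lookup 96.86.0.0: bits 011000000101011000 walk d0:-→d1:-→d2:-→d3:-→d4:-→d5:-→d6:-→d7:-→d8:-→d9:-→d10:-→d11:H0→d12:-→d13:-→d14:-→d15:-→d16:H2→d17:-→d18:- -> H2
  + 96.86.48.0/20 (H0) depth=20
  + 96.86.48.0/20 (H3) depth=20
  lookup 96.64.0.3: bits 01100000010 walk d0:-→d1:-→d2:-→d3:-→d4:-→d5:-→d6:-→d7:-→d8:-→d9:-→d10:-→d11:H0 -> H0
  lookup 172.77.48.7: bits 101011000100110100110 walk d0:-→d1:-→d2:-→d3:-→d4:-→d5:-→d6:-→d7:-→d8:-→d9:-→d10:-→d11:-→d12:-→d13:-→d14:-→d15:-→d16:-→d17:-→d18:-→d19:-→d20:H2→d21:- -> H2
  + 172.77.54.32/29 (H1) depth=29
  lookup 172.77.54.1: bits 10101100010011010011011000 walk d0:-→d1:-→d2:-→d3:-→d4:-→d5:-→d6:-→d7:-→d8:-→d9:-→d10:-→d11:-→d12:-→d13:-→d14:-→d15:-→d16:-→d17:-→d18:-→d19:-→d20:H2→d21:-→d22:-→d23:-→d24:H3→d25:-→d26:- -> H3

== LOOKUPS ==
["H3","H3","H3","H1","H0","H3","H2","H3","no-route","H3","no-route","H2","H0","H2","H3"]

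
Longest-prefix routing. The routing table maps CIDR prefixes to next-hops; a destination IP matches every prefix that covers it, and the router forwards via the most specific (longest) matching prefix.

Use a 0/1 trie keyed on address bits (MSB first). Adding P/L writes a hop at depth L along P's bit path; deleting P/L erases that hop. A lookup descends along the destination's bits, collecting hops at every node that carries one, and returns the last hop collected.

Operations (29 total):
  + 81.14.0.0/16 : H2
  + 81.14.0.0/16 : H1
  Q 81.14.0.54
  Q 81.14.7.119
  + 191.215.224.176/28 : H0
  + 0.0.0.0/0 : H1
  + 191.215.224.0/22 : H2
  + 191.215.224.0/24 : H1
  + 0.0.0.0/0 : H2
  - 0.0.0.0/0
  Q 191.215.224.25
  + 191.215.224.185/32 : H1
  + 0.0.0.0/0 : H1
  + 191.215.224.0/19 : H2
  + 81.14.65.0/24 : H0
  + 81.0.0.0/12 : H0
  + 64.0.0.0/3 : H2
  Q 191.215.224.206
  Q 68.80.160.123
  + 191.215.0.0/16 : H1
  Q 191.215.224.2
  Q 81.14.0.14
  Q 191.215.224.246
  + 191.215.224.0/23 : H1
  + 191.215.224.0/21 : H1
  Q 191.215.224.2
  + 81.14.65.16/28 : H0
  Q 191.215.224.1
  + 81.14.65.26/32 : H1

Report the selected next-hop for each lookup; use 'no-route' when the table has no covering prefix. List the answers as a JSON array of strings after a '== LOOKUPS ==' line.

Process each operation:
  add 81.14.0.0/16 -> H2 at depth 16
  add 81.14.0.0/16 -> H1 at depth 16
  lookup 81.14.0.54: bits 0101000100001110 walk d0:-→d1:-→d2:-→d3:-→d4:-→d5:-→d6:-→d7:-→d8:-→d9:-→d10:-→d11:-→d12:-→d13:-→d14:-→d15:-→d16:H1 -> H1
  lookup 81.14.7.119: bits 0101000100001110 walk d0:-→d1:-→d2:-→d3:-→d4:-→d5:-→d6:-→d7:-→d8:-→d9:-→d10:-→d11:-→d12:-→d13:-→d14:-→d15:-→d16:H1 -> H1
  add 191.215.224.176/28 -> H0 at depth 28
  add 0.0.0.0/0 -> H1 at depth 0
  add 191.215.224.0/22 -> H2 at depth 22
  add 191.215.224.0/24 -> H1 at depth 24
  add 0.0.0.0/0 -> H2 at depth 0
  - 0.0.0.0/0 clear@0
  lookup 191.215.224.25: bits 101111111101011111100000 walk d0:-→d1:-→d2:-→d3:-→d4:-→d5:-→d6:-→d7:-→d8:-→d9:-→d10:-→d11:-→d12:-→d13:-→d14:-→d15:-→d16:-→d17:-→d18:-→d19:-→d20:-→d21:-→d22:H2→d23:-→d24:H1 -> H1
  add 191.215.224.185/32 -> H1 at depth 32
  add 0.0.0.0/0 -> H1 at depth 0
  add 191.215.224.0/19 -> H2 at depth 19
  add 81.14.65.0/24 -> H0 at depth 24
  add 81.0.0.0/12 -> H0 at depth 12
  add 64.0.0.0/3 -> H2 at depth 3
  lookup 191.215.224.206: bits 1011111111010111111000001 walk d0:H1→d1:-→d2:-→d3:-→d4:-→d5:-→d6:-→d7:-→d8:-→d9:-→d10:-→d11:-→d12:-→d13:-→d14:-→d15:-→d16:-→d17:-→d18:-→d19:H2→d20:-→d21:-→d22:H2→d23:-→d24:H1→d25:- -> H1
  lookup 68.80.160.123: bits 010 walk d0:H1→d1:-→d2:-→d3:H2 -> H2
  add 191.215.0.0/16 -> H1 at depth 16
  lookup 191.215.224.2: bits 101111111101011111100000 walk d0:H1→d1:-→d2:-→d3:-→d4:-→d5:-→d6:-→d7:-→d8:-→d9:-→d10:-→d11:-→d12:-→d13:-→d14:-→d15:-→d16:H1→d17:-→d18:-→d19:H2→d20:-→d21:-→d22:H2→d23:-→d24:H1 -> H1
  lookup 81.14.0.14: bits 01010001000011100 walk d0:H1→d1:-→d2:-→d3:H2→d4:-→d5:-→d6:-→d7:-→d8:-→d9:-→d10:-→d11:-→d12:H0→d13:-→d14:-→d15:-→d16:H1→d17:- -> H1
  lookup 191.215.224.246: bits 1011111111010111111000001 walk d0:H1→d1:-→d2:-→d3:-→d4:-→d5:-→d6:-→d7:-→d8:-→d9:-→d10:-→d11:-→d12:-→d13:-→d14:-→d15:-→d16:H1→d17:-→d18:-→d19:H2→d20:-→d21:-→d22:H2→d23:-→d24:H1→d25:- -> H1
  add 191.215.224.0/23 -> H1 at depth 23
  add 191.215.224.0/21 -> H1 at depth 21
  lookup 191.215.224.2: bits 101111111101011111100000 walk d0:H1→d1:-→d2:-→d3:-→d4:-→d5:-→d6:-→d7:-→d8:-→d9:-→d10:-→d11:-→d12:-→d13:-→d14:-→d15:-→d16:H1→d17:-→d18:-→d19:H2→d20:-→d21:H1→d22:H2→d23:H1→d24:H1 -> H1
  add 81.14.65.16/28 -> H0 at depth 28
  lookup 191.215.224.1: bits 101111111101011111100000 walk d0:H1→d1:-→d2:-→d3:-→d4:-→d5:-→d6:-→d7:-→d8:-→d9:-→d10:-→d11:-→d12:-→d13:-→d14:-→d15:-→d16:H1→d17:-→d18:-→d19:H2→d20:-→d21:H1→d22:H2→d23:H1→d24:H1 -> H1
  add 81.14.65.26/32 -> H1 at depth 32

== LOOKUPS ==
["H1","H1","H1","H1","H2","H1","H1","H1","H1","H1"]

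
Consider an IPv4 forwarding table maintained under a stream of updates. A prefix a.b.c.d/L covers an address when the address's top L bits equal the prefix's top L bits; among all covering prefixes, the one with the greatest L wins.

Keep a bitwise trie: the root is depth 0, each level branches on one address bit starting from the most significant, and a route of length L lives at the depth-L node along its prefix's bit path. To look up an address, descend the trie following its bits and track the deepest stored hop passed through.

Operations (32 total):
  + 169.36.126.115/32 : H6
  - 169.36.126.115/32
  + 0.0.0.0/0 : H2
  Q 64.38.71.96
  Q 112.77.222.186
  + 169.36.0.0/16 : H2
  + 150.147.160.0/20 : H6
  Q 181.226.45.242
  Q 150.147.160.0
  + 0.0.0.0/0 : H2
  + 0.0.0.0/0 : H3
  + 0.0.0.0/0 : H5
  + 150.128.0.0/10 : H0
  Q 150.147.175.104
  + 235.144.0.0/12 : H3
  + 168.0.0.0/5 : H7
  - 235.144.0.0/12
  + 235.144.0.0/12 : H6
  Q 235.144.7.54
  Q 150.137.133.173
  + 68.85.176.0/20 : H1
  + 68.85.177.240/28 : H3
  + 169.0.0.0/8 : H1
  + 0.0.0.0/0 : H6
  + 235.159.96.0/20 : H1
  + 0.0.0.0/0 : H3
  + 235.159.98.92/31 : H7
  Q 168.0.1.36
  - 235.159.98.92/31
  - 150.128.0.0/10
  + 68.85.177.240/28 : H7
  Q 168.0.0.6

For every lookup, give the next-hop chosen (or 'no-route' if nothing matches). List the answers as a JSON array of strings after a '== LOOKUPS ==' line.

Apply in order:
  + 169.36.126.115/32 (H6) depth=32
  del 169.36.126.115/32 (clear depth 32)
  + 0.0.0.0/0 (H2) depth=0
  ? 64.38.71.96  path d0:H2  best=H2
  ? 112.77.222.186  path d0:H2  best=H2
  + 169.36.0.0/16 (H2) depth=16
  + 150.147.160.0/20 (H6) depth=20
  ? 181.226.45.242  path d0:H2→d1:-→d2:-→d3:-  best=H2
  ? 150.147.160.0  path d0:H2→d1:-→d2:-→d3:-→d4:-→d5:-→d6:-→d7:-→d8:-→d9:-→d10:-→d11:-→d12:-→d13:-→d14:-→d15:-→d16:-→d17:-→d18:-→d19:-→d20:H6  best=H6
  + 0.0.0.0/0 (H2) depth=0
  + 0.0.0.0/0 (H3) depth=0
  + 0.0.0.0/0 (H5) depth=0
  + 150.128.0.0/10 (H0) depth=10
  ? 150.147.175.104  path d0:H5→d1:-→d2:-→d3:-→d4:-→d5:-→d6:-→d7:-→d8:-→d9:-→d10:H0→d11:-→d12:-→d13:-→d14:-→d15:-→d16:-→d17:-→d18:-→d19:-→d20:H6  best=H6
  + 235.144.0.0/12 (H3) depth=12
  + 168.0.0.0/5 (H7) depth=5
  del 235.144.0.0/12 (clear depth 12)
  + 235.144.0.0/12 (H6) depth=12
  ? 235.144.7.54  path d0:H5→d1:-→d2:-→d3:-→d4:-→d5:-→d6:-→d7:-→d8:-→d9:-→d10:-→d11:-→d12:H6  best=H6
  ? 150.137.133.173  path d0:H5→d1:-→d2:-→d3:-→d4:-→d5:-→d6:-→d7:-→d8:-→d9:-→d10:H0→d11:-  best=H0
  + 68.85.176.0/20 (H1) depth=20
  + 68.85.177.240/28 (H3) depth=28
  + 169.0.0.0/8 (H1) depth=8
  + 0.0.0.0/0 (H6) depth=0
  + 235.159.96.0/20 (H1) depth=20
  + 0.0.0.0/0 (H3) depth=0
  + 235.159.98.92/31 (H7) depth=31
  ? 168.0.1.36  path d0:H3→d1:-→d2:-→d3:-→d4:-→d5:H7→d6:-→d7:-  best=H7
  del 235.159.98.92/31 (clear depth 31)
  del 150.128.0.0/10 (clear depth 10)
  + 68.85.177.240/28 (H7) depth=28
  ? 168.0.0.6  path d0:H3→d1:-→d2:-→d3:-→d4:-→d5:H7→d6:-→d7:-  best=H7

== LOOKUPS ==
["H2","H2","H2","H6","H6","H6","H0","H7","H7"]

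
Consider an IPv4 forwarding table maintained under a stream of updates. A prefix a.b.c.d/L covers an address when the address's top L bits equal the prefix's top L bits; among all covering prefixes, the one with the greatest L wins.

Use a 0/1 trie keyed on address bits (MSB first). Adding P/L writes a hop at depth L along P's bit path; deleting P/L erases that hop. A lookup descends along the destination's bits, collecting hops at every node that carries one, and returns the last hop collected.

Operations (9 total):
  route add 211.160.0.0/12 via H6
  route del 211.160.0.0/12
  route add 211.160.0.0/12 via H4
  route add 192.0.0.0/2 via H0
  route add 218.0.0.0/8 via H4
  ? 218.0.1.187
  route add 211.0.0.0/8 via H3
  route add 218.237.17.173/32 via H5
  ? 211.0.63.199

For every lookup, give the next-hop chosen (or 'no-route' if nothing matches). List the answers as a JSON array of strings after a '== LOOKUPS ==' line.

Trace:
  + 211.160.0.0/12 (H6) depth=12
  del 211.160.0.0/12 (clear depth 12)
  + 211.160.0.0/12 (H4) depth=12
  + 192.0.0.0/2 (H0) depth=2
  + 218.0.0.0/8 (H4) depth=8
  Q 218.0.1.187: descend 11011010 ; hops seen [H0,H4] ; pick H4
  + 211.0.0.0/8 (H3) depth=8
  + 218.237.17.173/32 (H5) depth=32
  Q 211.0.63.199: descend 11010011 ; hops seen [H0,H3] ; pick H3

== LOOKUPS ==
["H4","H3"]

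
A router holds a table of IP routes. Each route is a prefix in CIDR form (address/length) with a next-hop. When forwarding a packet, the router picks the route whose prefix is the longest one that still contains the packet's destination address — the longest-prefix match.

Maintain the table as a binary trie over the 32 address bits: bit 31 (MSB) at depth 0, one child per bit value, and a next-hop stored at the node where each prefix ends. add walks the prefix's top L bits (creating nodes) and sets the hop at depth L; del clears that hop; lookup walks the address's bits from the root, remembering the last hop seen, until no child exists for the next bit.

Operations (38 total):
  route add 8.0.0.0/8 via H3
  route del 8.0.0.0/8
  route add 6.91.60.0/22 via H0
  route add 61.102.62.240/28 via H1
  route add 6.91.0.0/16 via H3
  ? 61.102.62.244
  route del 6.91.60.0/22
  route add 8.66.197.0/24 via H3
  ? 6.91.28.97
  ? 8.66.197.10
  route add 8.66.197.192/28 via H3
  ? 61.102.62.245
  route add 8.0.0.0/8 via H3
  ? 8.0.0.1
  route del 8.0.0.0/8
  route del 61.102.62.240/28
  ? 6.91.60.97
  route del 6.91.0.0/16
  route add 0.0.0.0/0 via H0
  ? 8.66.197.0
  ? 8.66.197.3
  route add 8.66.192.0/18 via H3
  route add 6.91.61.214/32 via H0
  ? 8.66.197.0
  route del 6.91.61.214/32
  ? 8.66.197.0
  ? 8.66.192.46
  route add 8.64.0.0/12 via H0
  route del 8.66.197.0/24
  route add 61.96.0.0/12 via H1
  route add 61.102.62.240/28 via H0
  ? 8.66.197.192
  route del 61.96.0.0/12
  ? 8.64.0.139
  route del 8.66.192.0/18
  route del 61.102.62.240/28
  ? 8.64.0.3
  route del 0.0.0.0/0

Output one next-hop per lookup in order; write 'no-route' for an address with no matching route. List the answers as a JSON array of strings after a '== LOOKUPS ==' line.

Process each operation:
  add 8.0.0.0/8 -> H3 at depth 8
  del 8.0.0.0/8 (clear depth 8)
  add 6.91.60.0/22 -> H0 at depth 22
  add 61.102.62.240/28 -> H1 at depth 28
  add 6.91.0.0/16 -> H3 at depth 16
  Q 61.102.62.244: descend 0011110101100110001111101111 ; hops seen [H1] ; pick H1
  del 6.91.60.0/22 (clear depth 22)
  add 8.66.197.0/24 -> H3 at depth 24
  Q 6.91.28.97: descend 000001100101101100 ; hops seen [H3] ; pick H3
  Q 8.66.197.10: descend 000010000100001011000101 ; hops seen [H3] ; pick H3
  add 8.66.197.192/28 -> H3 at depth 28
  Q 61.102.62.245: descend 0011110101100110001111101111 ; hops seen [H1] ; pick H1
  add 8.0.0.0/8 -> H3 at depth 8
  Q 8.0.0.1: descend 000010000 ; hops seen [H3] ; pick H3
  del 8.0.0.0/8 (clear depth 8)
  del 61.102.62.240/28 (clear depth 28)
  Q 6.91.60.97: descend 0000011001011011001111 ; hops seen [H3] ; pick H3
  del 6.91.0.0/16 (clear depth 16)
  add 0.0.0.0/0 -> H0 at depth 0
  Q 8.66.197.0: descend 000010000100001011000101 ; hops seen [H0,H3] ; pick H3
  Q 8.66.197.3: descend 000010000100001011000101 ; hops seen [H0,H3] ; pick H3
  add 8.66.192.0/18 -> H3 at depth 18
  add 6.91.61.214/32 -> H0 at depth 32
  Q 8.66.197.0: descend 000010000100001011000101 ; hops seen [H0,H3,H3] ; pick H3
  del 6.91.61.214/32 (clear depth 32)
  Q 8.66.197.0: descend 000010000100001011000101 ; hops seen [H0,H3,H3] ; pick H3
  Q 8.66.192.46: descend 000010000100001011000 ; hops seen [H0,H3] ; pick H3
  add 8.64.0.0/12 -> H0 at depth 12
  del 8.66.197.0/24 (clear depth 24)
  add 61.96.0.0/12 -> H1 at depth 12
  add 61.102.62.240/28 -> H0 at depth 28
  Q 8.66.197.192: descend 0000100001000010110001011100 ; hops seen [H0,H0,H3,H3] ; pick H3
  del 61.96.0.0/12 (clear depth 12)
  Q 8.64.0.139: descend 00001000010000 ; hops seen [H0,H0] ; pick H0
  del 8.66.192.0/18 (clear depth 18)
  del 61.102.62.240/28 (clear depth 28)
  Q 8.64.0.3: descend 00001000010000 ; hops seen [H0,H0] ; pick H0
  del 0.0.0.0/0 (clear depth 0)

== LOOKUPS ==
["H1","H3","H3","H1","H3","H3","H3","H3","H3","H3","H3","H3","H0","H0"]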